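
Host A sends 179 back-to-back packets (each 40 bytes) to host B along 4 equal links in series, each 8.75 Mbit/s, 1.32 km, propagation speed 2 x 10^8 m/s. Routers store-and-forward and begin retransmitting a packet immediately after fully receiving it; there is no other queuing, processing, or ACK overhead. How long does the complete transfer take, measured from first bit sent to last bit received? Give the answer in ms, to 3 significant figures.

Per-hop transmission t_tx = L/R = 320/8750000 = 0.0365714 ms.
Per-hop propagation t_prop = 1320/200000000 = 0.0066 ms.
Pipeline fill: first packet needs 4·t_tx to clear all hops; remaining 178 packets each add one t_tx.
Total = (4+179-1)·t_tx + 4·t_prop = 182·0.0365714 + 4·0.0066 = 6.68 ms.

6.68 ms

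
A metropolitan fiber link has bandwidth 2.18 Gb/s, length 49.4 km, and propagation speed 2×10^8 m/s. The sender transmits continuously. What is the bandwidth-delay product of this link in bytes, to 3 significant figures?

Propagation delay = 49400 / 200000000 = 0.000247 s.
BDP = R × t_prop = 2180000000 × 0.000247 = 538460 bits.
In bytes: 538460/8 = 67300 bytes.

67300 bytes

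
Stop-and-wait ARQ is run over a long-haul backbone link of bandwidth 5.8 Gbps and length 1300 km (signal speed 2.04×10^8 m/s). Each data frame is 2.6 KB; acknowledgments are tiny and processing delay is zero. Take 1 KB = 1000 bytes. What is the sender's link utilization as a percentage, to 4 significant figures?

t_tx = L/R = 20800/5800000000 = 3.58621e-06 s.
t_prop = 1300000/204000000 = 0.00637255 s; RTT = 0.0127451 s.
Cycle = t_tx + RTT = 0.0127487 s.
Utilization = t_tx / cycle = 3.58621e-06/0.0127487 = 0.02813 %.

0.02813 %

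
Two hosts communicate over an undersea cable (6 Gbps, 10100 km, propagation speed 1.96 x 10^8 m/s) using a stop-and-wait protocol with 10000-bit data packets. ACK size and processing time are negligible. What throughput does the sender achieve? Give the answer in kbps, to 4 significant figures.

97.03 kbps

t_tx = L/R = 10000/6000000000 = 1.66667e-06 s.
t_prop = 10100000/196000000 = 0.0515306 s; RTT = 0.103061 s.
Cycle = t_tx + RTT = 0.103063 s.
Throughput = L / cycle = 10000 / 0.103063 = 97.03 kbps.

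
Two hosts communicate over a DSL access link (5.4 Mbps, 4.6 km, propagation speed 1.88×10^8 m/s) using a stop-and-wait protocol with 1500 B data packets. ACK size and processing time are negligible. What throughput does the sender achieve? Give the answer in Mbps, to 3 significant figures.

t_tx = L/R = 12000/5400000 = 0.00222222 s.
t_prop = 4600/188000000 = 2.44681e-05 s; RTT = 4.89362e-05 s.
Cycle = t_tx + RTT = 0.00227116 s.
Throughput = L / cycle = 12000 / 0.00227116 = 5.28 Mbps.

5.28 Mbps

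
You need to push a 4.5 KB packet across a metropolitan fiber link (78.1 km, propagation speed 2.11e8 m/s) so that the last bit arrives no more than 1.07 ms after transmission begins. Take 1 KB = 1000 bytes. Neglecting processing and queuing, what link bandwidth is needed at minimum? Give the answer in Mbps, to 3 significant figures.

L = 36000 bits.
Propagation delay = 78100 / 211000000 = 0.370142 ms.
Transmission budget = 1.07 − 0.370142 = 0.699858 ms.
R ≥ L / t_tx = 36000 bits / 0.000699858 s = 51.4 Mbps.

51.4 Mbps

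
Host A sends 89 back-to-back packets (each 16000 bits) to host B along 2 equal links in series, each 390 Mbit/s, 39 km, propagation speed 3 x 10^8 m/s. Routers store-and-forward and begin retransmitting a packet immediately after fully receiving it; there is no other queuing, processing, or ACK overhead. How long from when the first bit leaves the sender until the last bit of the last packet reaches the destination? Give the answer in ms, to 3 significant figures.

Per-hop transmission t_tx = L/R = 16000/390000000 = 0.0410256 ms.
Per-hop propagation t_prop = 39000/300000000 = 0.13 ms.
Pipeline fill: first packet needs 2·t_tx to clear all hops; remaining 88 packets each add one t_tx.
Total = (2+89-1)·t_tx + 2·t_prop = 90·0.0410256 + 2·0.13 = 3.95 ms.

3.95 ms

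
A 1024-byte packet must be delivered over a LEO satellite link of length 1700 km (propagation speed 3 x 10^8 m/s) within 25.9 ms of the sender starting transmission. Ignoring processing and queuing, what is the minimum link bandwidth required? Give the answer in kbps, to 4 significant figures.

404.9 kbps

L = 8192 bits.
Propagation delay = 1700000 / 300000000 = 5.66667 ms.
Transmission budget = 25.9 − 5.66667 = 20.2333 ms.
R ≥ L / t_tx = 8192 bits / 0.0202333 s = 404.9 kbps.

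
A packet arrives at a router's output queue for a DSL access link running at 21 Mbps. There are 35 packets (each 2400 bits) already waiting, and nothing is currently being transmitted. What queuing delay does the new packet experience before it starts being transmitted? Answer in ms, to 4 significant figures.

4.000 ms

Each queued packet: L/R = 2400/21000000 = 0.114286 ms.
35 queued → 4 ms.
Queuing delay = 4.000 ms.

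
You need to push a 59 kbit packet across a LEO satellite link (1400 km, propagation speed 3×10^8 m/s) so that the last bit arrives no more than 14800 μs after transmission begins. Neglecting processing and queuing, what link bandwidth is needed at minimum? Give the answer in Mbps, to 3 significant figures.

Propagation delay = 1400000 / 300000000 = 4666.67 μs.
Transmission budget = 14800 − 4666.67 = 10133.3 μs.
R ≥ L / t_tx = 59000 bits / 0.0101333 s = 5.82 Mbps.

5.82 Mbps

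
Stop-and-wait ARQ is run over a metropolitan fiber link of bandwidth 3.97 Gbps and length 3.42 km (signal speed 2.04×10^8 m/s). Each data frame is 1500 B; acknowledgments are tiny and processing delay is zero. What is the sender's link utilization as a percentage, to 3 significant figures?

t_tx = L/R = 12000/3970000000 = 3.02267e-06 s.
t_prop = 3420/204000000 = 1.67647e-05 s; RTT = 3.35294e-05 s.
Cycle = t_tx + RTT = 3.65521e-05 s.
Utilization = t_tx / cycle = 3.02267e-06/3.65521e-05 = 8.27 %.

8.27 %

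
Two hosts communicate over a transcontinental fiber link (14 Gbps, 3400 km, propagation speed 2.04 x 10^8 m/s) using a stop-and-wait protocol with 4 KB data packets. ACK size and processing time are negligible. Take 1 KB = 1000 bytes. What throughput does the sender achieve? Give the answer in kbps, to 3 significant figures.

t_tx = L/R = 32000/14000000000 = 2.28571e-06 s.
t_prop = 3400000/204000000 = 0.0166667 s; RTT = 0.0333333 s.
Cycle = t_tx + RTT = 0.0333356 s.
Throughput = L / cycle = 32000 / 0.0333356 = 960 kbps.

960 kbps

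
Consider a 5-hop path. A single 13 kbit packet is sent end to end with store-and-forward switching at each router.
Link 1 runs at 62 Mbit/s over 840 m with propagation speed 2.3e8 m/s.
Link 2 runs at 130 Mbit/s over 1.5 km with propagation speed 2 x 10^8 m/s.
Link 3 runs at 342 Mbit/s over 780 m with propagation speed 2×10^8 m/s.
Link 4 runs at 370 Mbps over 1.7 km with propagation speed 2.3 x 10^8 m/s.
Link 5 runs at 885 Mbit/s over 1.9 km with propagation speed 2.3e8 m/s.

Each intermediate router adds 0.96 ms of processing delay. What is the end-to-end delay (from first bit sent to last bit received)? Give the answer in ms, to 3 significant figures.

L = 13000 bits.
Transmission delays (L/R per hop): 0.209677, 0.1, 0.0380117, 0.0351351, 0.0146893 ms; sum = 0.397514 ms.
Propagation delays (d/s per hop): 0.00365217, 0.0075, 0.0039, 0.0073913, 0.00826087 ms; sum = 0.0307043 ms.
Processing at 4 router(s): 4 × 0.96 ms = 3.84 ms.
End-to-end = 4.27 ms.

4.27 ms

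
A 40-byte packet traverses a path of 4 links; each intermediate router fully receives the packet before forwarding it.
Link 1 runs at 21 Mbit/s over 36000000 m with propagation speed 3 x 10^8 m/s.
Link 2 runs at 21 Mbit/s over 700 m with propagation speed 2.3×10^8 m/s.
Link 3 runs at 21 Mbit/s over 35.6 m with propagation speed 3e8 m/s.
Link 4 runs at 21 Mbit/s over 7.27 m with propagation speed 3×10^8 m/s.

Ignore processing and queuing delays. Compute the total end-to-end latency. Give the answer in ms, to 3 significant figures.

120 ms

L = 40 × 8 = 320 bits.
Transmission delay per hop = L/R = 320/21000000 = 0.0152381 ms; 4 hops → 0.0609524 ms.
Propagation delays (d/s per hop): 120, 0.00304348, 0.000118667, 2.42333e-05 ms; sum = 120.003 ms.
End-to-end = 120 ms.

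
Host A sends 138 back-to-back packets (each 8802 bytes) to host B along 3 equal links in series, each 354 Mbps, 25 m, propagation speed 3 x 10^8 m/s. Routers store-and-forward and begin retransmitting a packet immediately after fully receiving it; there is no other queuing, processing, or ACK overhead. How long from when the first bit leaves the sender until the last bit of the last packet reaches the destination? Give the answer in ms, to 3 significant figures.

Per-hop transmission t_tx = L/R = 70416/354000000 = 0.198915 ms.
Per-hop propagation t_prop = 25/300000000 = 8.33333e-05 ms.
Pipeline fill: first packet needs 3·t_tx to clear all hops; remaining 137 packets each add one t_tx.
Total = (3+138-1)·t_tx + 3·t_prop = 140·0.198915 + 3·8.33333e-05 = 27.8 ms.

27.8 ms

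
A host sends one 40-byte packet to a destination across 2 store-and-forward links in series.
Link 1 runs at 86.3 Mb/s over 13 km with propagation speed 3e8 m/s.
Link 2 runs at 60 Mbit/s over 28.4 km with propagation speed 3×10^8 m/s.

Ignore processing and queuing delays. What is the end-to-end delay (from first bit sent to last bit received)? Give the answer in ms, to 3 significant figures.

0.147 ms

L = 40 × 8 = 320 bits.
Transmission delays (L/R per hop): 0.003708, 0.00533333 ms; sum = 0.00904133 ms.
Propagation delays (d/s per hop): 0.0433333, 0.0946667 ms; sum = 0.138 ms.
End-to-end = 0.147 ms.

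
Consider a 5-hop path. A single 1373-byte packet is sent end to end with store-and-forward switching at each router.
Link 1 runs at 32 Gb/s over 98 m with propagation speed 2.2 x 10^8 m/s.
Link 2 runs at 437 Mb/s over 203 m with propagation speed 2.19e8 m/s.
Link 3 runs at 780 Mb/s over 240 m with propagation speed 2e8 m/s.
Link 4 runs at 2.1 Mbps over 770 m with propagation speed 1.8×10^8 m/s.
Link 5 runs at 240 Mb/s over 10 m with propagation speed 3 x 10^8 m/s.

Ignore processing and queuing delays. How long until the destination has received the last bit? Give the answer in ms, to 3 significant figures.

5.32 ms

L = 1373 × 8 = 10984 bits.
Transmission delays (L/R per hop): 0.00034325, 0.025135, 0.0140821, 5.23048, 0.0457667 ms; sum = 5.3158 ms.
Propagation delays (d/s per hop): 0.000445455, 0.000926941, 0.0012, 0.00427778, 3.33333e-05 ms; sum = 0.00688351 ms.
End-to-end = 5.32 ms.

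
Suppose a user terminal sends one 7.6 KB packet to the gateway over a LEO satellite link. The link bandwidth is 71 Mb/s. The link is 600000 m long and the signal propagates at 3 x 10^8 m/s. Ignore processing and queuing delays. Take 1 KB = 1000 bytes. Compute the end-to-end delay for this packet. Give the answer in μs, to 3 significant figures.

2860 μs

L = 60800 bits.
Transmission delay = L/R = 60800 / 71000000 = 856.338 μs.
Propagation delay = d/s = 600000 m / 300000000 m/s = 2000 μs.
Total = 2860 μs.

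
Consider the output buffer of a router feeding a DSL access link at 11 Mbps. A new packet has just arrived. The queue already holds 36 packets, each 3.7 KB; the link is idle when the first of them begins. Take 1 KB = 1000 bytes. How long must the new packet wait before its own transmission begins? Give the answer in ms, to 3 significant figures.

96.9 ms

Each queued packet: L/R = 29600/11000000 = 2.69091 ms.
36 queued → 96.8727 ms.
Queuing delay = 96.9 ms.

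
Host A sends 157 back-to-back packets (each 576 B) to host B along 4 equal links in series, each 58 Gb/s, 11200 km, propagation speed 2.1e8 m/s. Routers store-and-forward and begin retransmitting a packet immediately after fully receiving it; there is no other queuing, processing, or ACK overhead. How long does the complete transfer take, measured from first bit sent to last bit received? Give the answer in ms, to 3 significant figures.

213 ms

Per-hop transmission t_tx = L/R = 4608/58000000000 = 7.94483e-05 ms.
Per-hop propagation t_prop = 11200000/210000000 = 53.3333 ms.
Pipeline fill: first packet needs 4·t_tx to clear all hops; remaining 156 packets each add one t_tx.
Total = (4+157-1)·t_tx + 4·t_prop = 160·7.94483e-05 + 4·53.3333 = 213 ms.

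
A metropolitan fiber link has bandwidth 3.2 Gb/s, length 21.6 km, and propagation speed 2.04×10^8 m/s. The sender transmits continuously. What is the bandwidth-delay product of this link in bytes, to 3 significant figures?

42400 bytes

Propagation delay = 21600 / 204000000 = 0.000105882 s.
BDP = R × t_prop = 3200000000 × 0.000105882 = 338824 bits.
In bytes: 338824/8 = 42400 bytes.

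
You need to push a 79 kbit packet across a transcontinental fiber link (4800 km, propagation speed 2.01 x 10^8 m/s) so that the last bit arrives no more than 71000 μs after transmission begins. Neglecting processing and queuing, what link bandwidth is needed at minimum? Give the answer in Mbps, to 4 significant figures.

1.677 Mbps

Propagation delay = 4800000 / 2.01e+08 = 23880.6 μs.
Transmission budget = 71000 − 23880.6 = 47119.4 μs.
R ≥ L / t_tx = 79000 bits / 0.0471194 s = 1.677 Mbps.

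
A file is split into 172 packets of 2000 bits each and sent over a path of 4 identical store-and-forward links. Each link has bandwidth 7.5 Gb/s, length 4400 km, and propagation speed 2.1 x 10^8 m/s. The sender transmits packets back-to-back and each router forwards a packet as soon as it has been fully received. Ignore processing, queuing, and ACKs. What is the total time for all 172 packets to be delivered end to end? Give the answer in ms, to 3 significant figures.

83.9 ms

Per-hop transmission t_tx = L/R = 2000/7500000000 = 0.000266667 ms.
Per-hop propagation t_prop = 4400000/210000000 = 20.9524 ms.
Pipeline fill: first packet needs 4·t_tx to clear all hops; remaining 171 packets each add one t_tx.
Total = (4+172-1)·t_tx + 4·t_prop = 175·0.000266667 + 4·20.9524 = 83.9 ms.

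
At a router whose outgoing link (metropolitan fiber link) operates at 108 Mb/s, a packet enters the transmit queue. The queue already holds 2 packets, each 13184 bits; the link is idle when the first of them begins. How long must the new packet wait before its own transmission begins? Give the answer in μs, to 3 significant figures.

Each queued packet: L/R = 13184/108000000 = 122.074 μs.
2 queued → 244.148 μs.
Queuing delay = 244 μs.

244 μs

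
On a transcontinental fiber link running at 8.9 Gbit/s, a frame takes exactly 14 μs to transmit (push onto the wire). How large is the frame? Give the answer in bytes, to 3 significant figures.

L = R × t_tx = 8900000000 b/s × 1.4e-05 s = 124600 bits.
In bytes: 124600 / 8 = 15600 bytes.

15600 bytes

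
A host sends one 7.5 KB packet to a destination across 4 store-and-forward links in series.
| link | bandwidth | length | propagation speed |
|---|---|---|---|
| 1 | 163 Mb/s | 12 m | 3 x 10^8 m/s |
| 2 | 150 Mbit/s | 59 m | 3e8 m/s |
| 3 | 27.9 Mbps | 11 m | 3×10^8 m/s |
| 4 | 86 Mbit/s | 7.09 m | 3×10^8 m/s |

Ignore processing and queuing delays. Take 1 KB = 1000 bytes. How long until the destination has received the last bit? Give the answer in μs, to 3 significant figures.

3620 μs

L = 60000 bits.
Transmission delays (L/R per hop): 368.098, 400, 2150.54, 697.674 μs; sum = 3616.31 μs.
Propagation delays (d/s per hop): 0.04, 0.196667, 0.0366667, 0.0236333 μs; sum = 0.296967 μs.
End-to-end = 3620 μs.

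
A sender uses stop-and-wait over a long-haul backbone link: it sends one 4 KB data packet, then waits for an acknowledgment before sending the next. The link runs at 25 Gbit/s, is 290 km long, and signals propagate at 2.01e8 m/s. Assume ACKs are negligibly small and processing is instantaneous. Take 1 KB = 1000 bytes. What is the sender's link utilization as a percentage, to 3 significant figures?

t_tx = L/R = 32000/25000000000 = 1.28e-06 s.
t_prop = 290000/2.01e+08 = 0.00144279 s; RTT = 0.00288557 s.
Cycle = t_tx + RTT = 0.00288685 s.
Utilization = t_tx / cycle = 1.28e-06/0.00288685 = 0.0443 %.

0.0443 %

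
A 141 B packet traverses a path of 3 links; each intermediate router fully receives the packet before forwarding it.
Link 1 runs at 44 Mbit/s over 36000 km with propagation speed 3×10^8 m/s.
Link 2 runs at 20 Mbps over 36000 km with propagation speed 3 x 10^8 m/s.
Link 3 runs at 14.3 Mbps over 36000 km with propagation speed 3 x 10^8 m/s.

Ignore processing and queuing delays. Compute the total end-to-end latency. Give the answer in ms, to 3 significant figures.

L = 141 × 8 = 1128 bits.
Transmission delays (L/R per hop): 0.0256364, 0.0564, 0.0788811 ms; sum = 0.160917 ms.
Propagation delays (d/s per hop): 120, 120, 120 ms; sum = 360 ms.
End-to-end = 360 ms.

360 ms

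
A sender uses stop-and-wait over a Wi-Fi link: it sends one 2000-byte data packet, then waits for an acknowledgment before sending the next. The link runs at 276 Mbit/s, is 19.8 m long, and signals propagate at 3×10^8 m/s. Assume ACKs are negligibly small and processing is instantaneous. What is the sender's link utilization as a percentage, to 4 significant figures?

99.77 %

t_tx = L/R = 16000/276000000 = 5.7971e-05 s.
t_prop = 19.8/300000000 = 6.6e-08 s; RTT = 1.32e-07 s.
Cycle = t_tx + RTT = 5.8103e-05 s.
Utilization = t_tx / cycle = 5.7971e-05/5.8103e-05 = 99.77 %.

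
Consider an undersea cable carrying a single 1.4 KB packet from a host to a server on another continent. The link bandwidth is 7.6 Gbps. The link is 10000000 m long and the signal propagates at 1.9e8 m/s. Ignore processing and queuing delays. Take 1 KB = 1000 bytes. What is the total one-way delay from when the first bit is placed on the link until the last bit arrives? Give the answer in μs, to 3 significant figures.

L = 11200 bits.
Transmission delay = L/R = 11200 / 7600000000 = 1.47368 μs.
Propagation delay = d/s = 10000000 m / 190000000 m/s = 52631.6 μs.
Total = 52600 μs.

52600 μs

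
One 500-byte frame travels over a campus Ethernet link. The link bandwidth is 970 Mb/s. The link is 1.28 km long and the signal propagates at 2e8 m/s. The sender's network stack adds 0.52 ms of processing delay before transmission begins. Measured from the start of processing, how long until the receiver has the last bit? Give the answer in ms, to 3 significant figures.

0.531 ms

L = 500 × 8 = 4000 bits.
Transmission delay = L/R = 4000 / 970000000 = 0.00412371 ms.
Propagation delay = d/s = 1280 m / 200000000 m/s = 0.0064 ms.
Plus processing delay 0.52 ms = 0.52 ms.
Total = 0.531 ms.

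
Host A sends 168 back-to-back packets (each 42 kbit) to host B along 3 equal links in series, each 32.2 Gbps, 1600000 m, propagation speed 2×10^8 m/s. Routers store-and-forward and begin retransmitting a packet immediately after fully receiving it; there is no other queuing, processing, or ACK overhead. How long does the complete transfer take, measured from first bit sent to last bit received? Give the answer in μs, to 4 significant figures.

24220 μs

Per-hop transmission t_tx = L/R = 42000/3.22e+10 = 1.30435 μs.
Per-hop propagation t_prop = 1600000/200000000 = 8000 μs.
Pipeline fill: first packet needs 3·t_tx to clear all hops; remaining 167 packets each add one t_tx.
Total = (3+168-1)·t_tx + 3·t_prop = 170·1.30435 + 3·8000 = 24220 μs.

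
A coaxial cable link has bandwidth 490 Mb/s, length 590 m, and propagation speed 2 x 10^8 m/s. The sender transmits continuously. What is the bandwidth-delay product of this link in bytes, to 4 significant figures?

Propagation delay = 590 / 200000000 = 2.95e-06 s.
BDP = R × t_prop = 490000000 × 2.95e-06 = 1445.5 bits.
In bytes: 1445.5/8 = 180.7 bytes.

180.7 bytes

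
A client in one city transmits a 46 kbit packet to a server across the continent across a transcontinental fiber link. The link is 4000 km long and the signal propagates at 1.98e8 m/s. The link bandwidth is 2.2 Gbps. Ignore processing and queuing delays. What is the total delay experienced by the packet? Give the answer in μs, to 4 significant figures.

20220 μs

L = 46000 bits.
Transmission delay = L/R = 46000 / 2200000000 = 20.9091 μs.
Propagation delay = d/s = 4000000 m / 198000000 m/s = 20202 μs.
Total = 20220 μs.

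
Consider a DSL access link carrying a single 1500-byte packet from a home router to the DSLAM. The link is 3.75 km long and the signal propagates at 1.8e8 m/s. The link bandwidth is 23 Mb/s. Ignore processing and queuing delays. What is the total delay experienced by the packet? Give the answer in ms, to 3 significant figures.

L = 1500 × 8 = 12000 bits.
Transmission delay = L/R = 12000 / 23000000 = 0.521739 ms.
Propagation delay = d/s = 3750 m / 180000000 m/s = 0.0208333 ms.
Total = 0.543 ms.

0.543 ms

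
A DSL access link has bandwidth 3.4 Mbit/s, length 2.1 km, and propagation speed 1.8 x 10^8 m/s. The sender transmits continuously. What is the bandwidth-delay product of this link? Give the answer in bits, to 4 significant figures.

39.67 bits

Propagation delay = 2100 / 180000000 = 1.16667e-05 s.
BDP = R × t_prop = 3400000 × 1.16667e-05 = 39.6667 bits.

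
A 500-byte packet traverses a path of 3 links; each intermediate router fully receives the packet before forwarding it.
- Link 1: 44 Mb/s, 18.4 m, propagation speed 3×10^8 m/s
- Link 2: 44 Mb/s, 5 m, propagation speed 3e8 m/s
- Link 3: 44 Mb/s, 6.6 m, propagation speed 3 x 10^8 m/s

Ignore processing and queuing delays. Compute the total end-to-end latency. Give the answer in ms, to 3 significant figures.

L = 500 × 8 = 4000 bits.
Transmission delay per hop = L/R = 4000/44000000 = 0.0909091 ms; 3 hops → 0.272727 ms.
Propagation delays (d/s per hop): 6.13333e-05, 1.66667e-05, 2.2e-05 ms; sum = 0.0001 ms.
End-to-end = 0.273 ms.

0.273 ms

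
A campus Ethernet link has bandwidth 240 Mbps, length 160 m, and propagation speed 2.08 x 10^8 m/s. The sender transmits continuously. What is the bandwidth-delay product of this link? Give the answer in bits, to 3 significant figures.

185 bits

Propagation delay = 160 / 208000000 = 7.69231e-07 s.
BDP = R × t_prop = 240000000 × 7.69231e-07 = 184.615 bits.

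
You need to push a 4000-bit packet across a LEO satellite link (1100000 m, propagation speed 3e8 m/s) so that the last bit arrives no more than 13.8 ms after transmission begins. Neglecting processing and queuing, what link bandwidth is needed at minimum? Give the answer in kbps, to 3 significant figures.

395 kbps

Propagation delay = 1100000 / 300000000 = 3.66667 ms.
Transmission budget = 13.8 − 3.66667 = 10.1333 ms.
R ≥ L / t_tx = 4000 bits / 0.0101333 s = 395 kbps.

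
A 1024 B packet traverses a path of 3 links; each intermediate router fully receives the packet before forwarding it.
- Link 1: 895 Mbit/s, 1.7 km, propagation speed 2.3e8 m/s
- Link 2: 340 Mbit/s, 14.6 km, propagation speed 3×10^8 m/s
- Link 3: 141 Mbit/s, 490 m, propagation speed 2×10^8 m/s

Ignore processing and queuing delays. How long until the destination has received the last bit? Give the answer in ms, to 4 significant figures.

L = 1024 × 8 = 8192 bits.
Transmission delays (L/R per hop): 0.00915307, 0.0240941, 0.0580993 ms; sum = 0.0913465 ms.
Propagation delays (d/s per hop): 0.0073913, 0.0486667, 0.00245 ms; sum = 0.058508 ms.
End-to-end = 0.1499 ms.

0.1499 ms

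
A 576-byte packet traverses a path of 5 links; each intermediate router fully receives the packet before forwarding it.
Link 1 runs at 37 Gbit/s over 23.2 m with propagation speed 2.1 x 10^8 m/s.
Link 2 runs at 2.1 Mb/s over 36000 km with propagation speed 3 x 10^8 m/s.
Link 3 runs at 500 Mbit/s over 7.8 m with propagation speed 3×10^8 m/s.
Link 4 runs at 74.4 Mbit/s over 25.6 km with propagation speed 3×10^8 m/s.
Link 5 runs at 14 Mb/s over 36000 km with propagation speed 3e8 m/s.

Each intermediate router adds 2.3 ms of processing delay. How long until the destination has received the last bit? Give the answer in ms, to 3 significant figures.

252 ms

L = 576 × 8 = 4608 bits.
Transmission delays (L/R per hop): 0.000124541, 2.19429, 0.009216, 0.0619355, 0.329143 ms; sum = 2.5947 ms.
Propagation delays (d/s per hop): 0.000110476, 120, 2.6e-05, 0.0853333, 120 ms; sum = 240.085 ms.
Processing at 4 router(s): 4 × 2.3 ms = 9.2 ms.
End-to-end = 252 ms.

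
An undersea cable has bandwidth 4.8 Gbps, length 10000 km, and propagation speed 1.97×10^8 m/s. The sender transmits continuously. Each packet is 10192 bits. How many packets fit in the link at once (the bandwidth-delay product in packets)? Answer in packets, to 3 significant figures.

23900 packets

Propagation delay = 10000000 / 197000000 = 0.0507614 s.
BDP = R × t_prop = 4800000000 × 0.0507614 = 243655000 bits.
In packets of 10192 bits: 23900 packets.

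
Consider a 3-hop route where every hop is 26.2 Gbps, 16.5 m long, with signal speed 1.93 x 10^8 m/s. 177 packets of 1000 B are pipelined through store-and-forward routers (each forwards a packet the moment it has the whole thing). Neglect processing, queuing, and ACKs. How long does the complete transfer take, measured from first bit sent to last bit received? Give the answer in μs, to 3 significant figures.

54.9 μs

Per-hop transmission t_tx = L/R = 8000/26200000000 = 0.305344 μs.
Per-hop propagation t_prop = 16.5/193000000 = 0.0854922 μs.
Pipeline fill: first packet needs 3·t_tx to clear all hops; remaining 176 packets each add one t_tx.
Total = (3+177-1)·t_tx + 3·t_prop = 179·0.305344 + 3·0.0854922 = 54.9 μs.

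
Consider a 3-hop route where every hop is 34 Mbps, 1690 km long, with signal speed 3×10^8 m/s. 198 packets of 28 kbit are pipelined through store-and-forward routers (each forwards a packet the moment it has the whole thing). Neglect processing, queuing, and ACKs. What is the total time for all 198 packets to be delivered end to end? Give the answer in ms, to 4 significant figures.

181.6 ms

Per-hop transmission t_tx = L/R = 28000/34000000 = 0.823529 ms.
Per-hop propagation t_prop = 1690000/300000000 = 5.63333 ms.
Pipeline fill: first packet needs 3·t_tx to clear all hops; remaining 197 packets each add one t_tx.
Total = (3+198-1)·t_tx + 3·t_prop = 200·0.823529 + 3·5.63333 = 181.6 ms.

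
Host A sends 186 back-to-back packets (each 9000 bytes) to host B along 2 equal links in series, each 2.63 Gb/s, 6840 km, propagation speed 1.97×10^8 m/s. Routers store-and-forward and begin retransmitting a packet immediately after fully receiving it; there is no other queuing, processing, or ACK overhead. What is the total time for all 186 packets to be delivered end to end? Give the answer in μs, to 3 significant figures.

Per-hop transmission t_tx = L/R = 72000/2630000000 = 27.3764 μs.
Per-hop propagation t_prop = 6840000/197000000 = 34720.8 μs.
Pipeline fill: first packet needs 2·t_tx to clear all hops; remaining 185 packets each add one t_tx.
Total = (2+186-1)·t_tx + 2·t_prop = 187·27.3764 + 2·34720.8 = 74600 μs.

74600 μs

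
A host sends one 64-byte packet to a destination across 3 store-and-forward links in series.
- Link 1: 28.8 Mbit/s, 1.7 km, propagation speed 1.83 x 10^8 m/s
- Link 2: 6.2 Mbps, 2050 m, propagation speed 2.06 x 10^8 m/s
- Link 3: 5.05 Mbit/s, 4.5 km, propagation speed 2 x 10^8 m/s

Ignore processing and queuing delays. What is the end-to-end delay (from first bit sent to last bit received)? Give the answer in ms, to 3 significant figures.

L = 64 × 8 = 512 bits.
Transmission delays (L/R per hop): 0.0177778, 0.0825806, 0.101386 ms; sum = 0.201745 ms.
Propagation delays (d/s per hop): 0.00928962, 0.00995146, 0.0225 ms; sum = 0.0417411 ms.
End-to-end = 0.243 ms.

0.243 ms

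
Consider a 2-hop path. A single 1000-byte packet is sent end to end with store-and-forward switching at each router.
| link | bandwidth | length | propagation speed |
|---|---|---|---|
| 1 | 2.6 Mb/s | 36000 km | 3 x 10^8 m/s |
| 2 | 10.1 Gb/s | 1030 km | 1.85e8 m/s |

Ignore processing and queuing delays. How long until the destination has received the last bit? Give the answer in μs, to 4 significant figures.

L = 1000 × 8 = 8000 bits.
Transmission delays (L/R per hop): 3076.92, 0.792079 μs; sum = 3077.72 μs.
Propagation delays (d/s per hop): 120000, 5567.57 μs; sum = 125568 μs.
End-to-end = 128600 μs.

128600 μs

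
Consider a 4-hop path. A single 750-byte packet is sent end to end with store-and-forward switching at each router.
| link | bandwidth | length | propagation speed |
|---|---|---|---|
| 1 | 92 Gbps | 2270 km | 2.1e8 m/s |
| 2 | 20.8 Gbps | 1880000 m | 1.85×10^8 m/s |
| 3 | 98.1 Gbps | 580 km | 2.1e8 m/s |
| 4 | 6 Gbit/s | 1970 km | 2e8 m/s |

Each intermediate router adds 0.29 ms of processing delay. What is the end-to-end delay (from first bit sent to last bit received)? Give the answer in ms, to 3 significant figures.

34.5 ms

L = 750 × 8 = 6000 bits.
Transmission delays (L/R per hop): 6.52174e-05, 0.000288462, 6.11621e-05, 0.001 ms; sum = 0.00141484 ms.
Propagation delays (d/s per hop): 10.8095, 10.1622, 2.7619, 9.85 ms; sum = 33.5836 ms.
Processing at 3 router(s): 3 × 0.29 ms = 0.87 ms.
End-to-end = 34.5 ms.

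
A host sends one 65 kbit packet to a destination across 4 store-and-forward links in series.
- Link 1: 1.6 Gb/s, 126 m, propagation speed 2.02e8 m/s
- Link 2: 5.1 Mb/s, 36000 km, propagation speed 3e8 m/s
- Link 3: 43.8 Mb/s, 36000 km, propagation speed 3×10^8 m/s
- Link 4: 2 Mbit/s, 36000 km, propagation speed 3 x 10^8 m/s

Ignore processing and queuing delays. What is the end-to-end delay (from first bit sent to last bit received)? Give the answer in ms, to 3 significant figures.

407 ms

L = 65000 bits.
Transmission delays (L/R per hop): 0.040625, 12.7451, 1.48402, 32.5 ms; sum = 46.7697 ms.
Propagation delays (d/s per hop): 0.000623762, 120, 120, 120 ms; sum = 360.001 ms.
End-to-end = 407 ms.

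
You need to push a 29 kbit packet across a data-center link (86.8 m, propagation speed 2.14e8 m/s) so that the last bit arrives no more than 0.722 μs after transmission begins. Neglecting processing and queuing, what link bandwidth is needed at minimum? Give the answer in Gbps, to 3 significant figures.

Propagation delay = 86.8 / 214000000 = 0.405607 μs.
Transmission budget = 0.722 − 0.405607 = 0.316393 μs.
R ≥ L / t_tx = 29000 bits / 3.16393e-07 s = 91.7 Gbps.

91.7 Gbps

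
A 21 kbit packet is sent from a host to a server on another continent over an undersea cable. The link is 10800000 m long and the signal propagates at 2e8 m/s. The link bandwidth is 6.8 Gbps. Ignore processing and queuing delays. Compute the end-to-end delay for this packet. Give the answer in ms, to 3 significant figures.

L = 21000 bits.
Transmission delay = L/R = 21000 / 6800000000 = 0.00308824 ms.
Propagation delay = d/s = 10800000 m / 200000000 m/s = 54 ms.
Total = 54.0 ms.

54.0 ms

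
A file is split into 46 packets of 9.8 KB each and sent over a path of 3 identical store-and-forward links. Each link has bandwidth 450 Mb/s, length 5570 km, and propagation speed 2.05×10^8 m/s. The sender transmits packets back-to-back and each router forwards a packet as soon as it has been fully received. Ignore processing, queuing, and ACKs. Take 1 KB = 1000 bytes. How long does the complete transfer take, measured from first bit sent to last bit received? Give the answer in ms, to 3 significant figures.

89.9 ms

Per-hop transmission t_tx = L/R = 78400/450000000 = 0.174222 ms.
Per-hop propagation t_prop = 5570000/2.05e+08 = 27.1707 ms.
Pipeline fill: first packet needs 3·t_tx to clear all hops; remaining 45 packets each add one t_tx.
Total = (3+46-1)·t_tx + 3·t_prop = 48·0.174222 + 3·27.1707 = 89.9 ms.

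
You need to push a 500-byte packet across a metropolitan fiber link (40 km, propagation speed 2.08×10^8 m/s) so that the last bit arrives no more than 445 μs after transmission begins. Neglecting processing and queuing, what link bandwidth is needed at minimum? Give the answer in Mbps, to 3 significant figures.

15.8 Mbps

L = 4000 bits.
Propagation delay = 40000 / 208000000 = 192.308 μs.
Transmission budget = 445 − 192.308 = 252.692 μs.
R ≥ L / t_tx = 4000 bits / 0.000252692 s = 15.8 Mbps.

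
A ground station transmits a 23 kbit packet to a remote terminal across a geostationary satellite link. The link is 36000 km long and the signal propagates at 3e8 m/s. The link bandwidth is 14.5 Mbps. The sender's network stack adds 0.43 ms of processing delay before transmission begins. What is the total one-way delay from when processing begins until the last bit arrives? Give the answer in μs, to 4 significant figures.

L = 23000 bits.
Transmission delay = L/R = 23000 / 14500000 = 1586.21 μs.
Propagation delay = d/s = 36000000 m / 300000000 m/s = 120000 μs.
Plus processing delay 0.43 ms = 430 μs.
Total = 122000 μs.

122000 μs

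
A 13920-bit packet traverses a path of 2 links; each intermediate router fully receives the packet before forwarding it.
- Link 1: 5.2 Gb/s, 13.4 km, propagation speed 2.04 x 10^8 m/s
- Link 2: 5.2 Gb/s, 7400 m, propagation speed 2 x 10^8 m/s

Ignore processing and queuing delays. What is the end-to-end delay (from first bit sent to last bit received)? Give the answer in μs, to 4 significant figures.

Transmission delay per hop = L/R = 13920/5200000000 = 2.67692 μs; 2 hops → 5.35385 μs.
Propagation delays (d/s per hop): 65.6863, 37 μs; sum = 102.686 μs.
End-to-end = 108.0 μs.

108.0 μs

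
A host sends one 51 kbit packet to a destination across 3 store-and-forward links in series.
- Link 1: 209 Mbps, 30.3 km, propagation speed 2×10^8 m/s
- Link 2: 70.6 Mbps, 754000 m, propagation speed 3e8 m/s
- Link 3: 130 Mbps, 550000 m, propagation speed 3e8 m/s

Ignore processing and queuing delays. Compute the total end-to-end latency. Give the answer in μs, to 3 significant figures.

L = 51000 bits.
Transmission delays (L/R per hop): 244.019, 722.38, 392.308 μs; sum = 1358.71 μs.
Propagation delays (d/s per hop): 151.5, 2513.33, 1833.33 μs; sum = 4498.17 μs.
End-to-end = 5860 μs.

5860 μs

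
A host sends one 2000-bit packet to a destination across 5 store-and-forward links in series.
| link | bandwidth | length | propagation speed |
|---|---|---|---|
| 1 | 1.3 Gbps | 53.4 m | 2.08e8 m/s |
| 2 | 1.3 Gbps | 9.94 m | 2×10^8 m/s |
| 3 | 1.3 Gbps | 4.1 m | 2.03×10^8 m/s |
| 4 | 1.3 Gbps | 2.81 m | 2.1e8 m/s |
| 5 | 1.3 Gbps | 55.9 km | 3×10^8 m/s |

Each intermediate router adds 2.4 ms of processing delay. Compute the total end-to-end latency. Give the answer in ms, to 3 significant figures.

9.79 ms

Transmission delay per hop = L/R = 2000/1300000000 = 0.00153846 ms; 5 hops → 0.00769231 ms.
Propagation delays (d/s per hop): 0.000256731, 4.97e-05, 2.0197e-05, 1.3381e-05, 0.186333 ms; sum = 0.186673 ms.
Processing at 4 router(s): 4 × 2.4 ms = 9.6 ms.
End-to-end = 9.79 ms.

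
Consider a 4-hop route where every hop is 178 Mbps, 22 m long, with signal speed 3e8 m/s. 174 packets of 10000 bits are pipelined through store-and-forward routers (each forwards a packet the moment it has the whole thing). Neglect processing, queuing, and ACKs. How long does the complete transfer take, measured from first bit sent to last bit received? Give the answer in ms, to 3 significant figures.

9.94 ms

Per-hop transmission t_tx = L/R = 10000/178000000 = 0.0561798 ms.
Per-hop propagation t_prop = 22/300000000 = 7.33333e-05 ms.
Pipeline fill: first packet needs 4·t_tx to clear all hops; remaining 173 packets each add one t_tx.
Total = (4+174-1)·t_tx + 4·t_prop = 177·0.0561798 + 4·7.33333e-05 = 9.94 ms.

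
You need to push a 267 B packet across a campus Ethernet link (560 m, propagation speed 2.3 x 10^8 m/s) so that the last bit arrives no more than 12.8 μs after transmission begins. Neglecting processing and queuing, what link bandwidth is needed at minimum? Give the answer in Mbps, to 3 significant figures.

L = 2136 bits.
Propagation delay = 560 / 2.3e+08 = 2.43478 μs.
Transmission budget = 12.8 − 2.43478 = 10.3652 μs.
R ≥ L / t_tx = 2136 bits / 1.03652e-05 s = 206 Mbps.

206 Mbps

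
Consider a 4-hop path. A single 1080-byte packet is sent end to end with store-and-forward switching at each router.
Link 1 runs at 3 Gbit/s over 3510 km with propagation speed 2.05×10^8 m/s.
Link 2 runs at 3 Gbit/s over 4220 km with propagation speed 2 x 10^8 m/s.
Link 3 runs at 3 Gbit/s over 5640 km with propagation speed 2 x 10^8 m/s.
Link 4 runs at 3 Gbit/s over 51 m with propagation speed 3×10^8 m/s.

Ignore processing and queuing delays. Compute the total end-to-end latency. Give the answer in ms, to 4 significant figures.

L = 1080 × 8 = 8640 bits.
Transmission delay per hop = L/R = 8640/3000000000 = 0.00288 ms; 4 hops → 0.01152 ms.
Propagation delays (d/s per hop): 17.122, 21.1, 28.2, 0.00017 ms; sum = 66.4221 ms.
End-to-end = 66.43 ms.

66.43 ms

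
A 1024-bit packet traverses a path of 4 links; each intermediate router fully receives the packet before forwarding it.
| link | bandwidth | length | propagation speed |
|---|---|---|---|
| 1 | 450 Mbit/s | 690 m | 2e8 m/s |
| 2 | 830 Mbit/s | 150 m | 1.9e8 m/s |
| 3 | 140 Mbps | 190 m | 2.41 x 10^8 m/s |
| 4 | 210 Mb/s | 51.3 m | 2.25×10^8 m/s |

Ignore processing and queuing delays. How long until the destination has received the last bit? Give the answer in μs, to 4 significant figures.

20.96 μs

Transmission delays (L/R per hop): 2.27556, 1.23373, 7.31429, 4.87619 μs; sum = 15.6998 μs.
Propagation delays (d/s per hop): 3.45, 0.789474, 0.788382, 0.228 μs; sum = 5.25586 μs.
End-to-end = 20.96 μs.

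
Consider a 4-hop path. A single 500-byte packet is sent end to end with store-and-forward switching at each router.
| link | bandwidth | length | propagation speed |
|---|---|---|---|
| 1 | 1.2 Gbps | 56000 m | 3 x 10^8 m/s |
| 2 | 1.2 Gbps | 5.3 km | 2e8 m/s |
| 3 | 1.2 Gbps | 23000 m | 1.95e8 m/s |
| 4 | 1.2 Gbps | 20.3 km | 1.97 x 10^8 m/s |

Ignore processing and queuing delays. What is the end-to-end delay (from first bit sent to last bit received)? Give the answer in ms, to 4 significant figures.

0.4475 ms

L = 500 × 8 = 4000 bits.
Transmission delay per hop = L/R = 4000/1200000000 = 0.00333333 ms; 4 hops → 0.0133333 ms.
Propagation delays (d/s per hop): 0.186667, 0.0265, 0.117949, 0.103046 ms; sum = 0.434161 ms.
End-to-end = 0.4475 ms.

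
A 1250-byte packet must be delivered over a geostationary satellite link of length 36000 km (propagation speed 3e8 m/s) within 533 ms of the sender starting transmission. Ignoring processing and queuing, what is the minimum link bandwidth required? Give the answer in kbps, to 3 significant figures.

24.2 kbps

L = 10000 bits.
Propagation delay = 36000000 / 300000000 = 120 ms.
Transmission budget = 533 − 120 = 413 ms.
R ≥ L / t_tx = 10000 bits / 0.413 s = 24.2 kbps.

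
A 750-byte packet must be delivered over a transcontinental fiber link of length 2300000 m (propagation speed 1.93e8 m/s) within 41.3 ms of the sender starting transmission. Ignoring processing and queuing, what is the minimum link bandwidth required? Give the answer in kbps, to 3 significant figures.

204 kbps

L = 6000 bits.
Propagation delay = 2300000 / 193000000 = 11.9171 ms.
Transmission budget = 41.3 − 11.9171 = 29.3829 ms.
R ≥ L / t_tx = 6000 bits / 0.0293829 s = 204 kbps.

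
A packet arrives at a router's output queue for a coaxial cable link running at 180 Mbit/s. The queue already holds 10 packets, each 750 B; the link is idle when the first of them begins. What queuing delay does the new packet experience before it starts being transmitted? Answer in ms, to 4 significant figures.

0.3333 ms

Each queued packet: L/R = 6000/180000000 = 0.0333333 ms.
10 queued → 0.333333 ms.
Queuing delay = 0.3333 ms.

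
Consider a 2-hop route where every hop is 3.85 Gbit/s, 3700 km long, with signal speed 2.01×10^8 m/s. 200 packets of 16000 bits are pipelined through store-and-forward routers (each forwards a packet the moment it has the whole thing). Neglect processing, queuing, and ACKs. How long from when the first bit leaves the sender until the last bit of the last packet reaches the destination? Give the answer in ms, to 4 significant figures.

37.65 ms

Per-hop transmission t_tx = L/R = 16000/3850000000 = 0.00415584 ms.
Per-hop propagation t_prop = 3700000/2.01e+08 = 18.408 ms.
Pipeline fill: first packet needs 2·t_tx to clear all hops; remaining 199 packets each add one t_tx.
Total = (2+200-1)·t_tx + 2·t_prop = 201·0.00415584 + 2·18.408 = 37.65 ms.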